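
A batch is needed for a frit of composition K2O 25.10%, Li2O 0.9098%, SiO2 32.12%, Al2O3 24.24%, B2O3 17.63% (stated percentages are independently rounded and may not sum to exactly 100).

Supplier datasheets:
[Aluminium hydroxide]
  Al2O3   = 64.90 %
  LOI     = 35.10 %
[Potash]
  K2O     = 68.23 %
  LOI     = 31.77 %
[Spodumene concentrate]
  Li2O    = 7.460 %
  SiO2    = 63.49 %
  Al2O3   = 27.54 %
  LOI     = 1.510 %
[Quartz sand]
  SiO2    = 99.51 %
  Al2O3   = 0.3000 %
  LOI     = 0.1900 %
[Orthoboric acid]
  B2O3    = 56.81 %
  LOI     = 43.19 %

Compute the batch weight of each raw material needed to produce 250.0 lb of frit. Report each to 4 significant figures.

Intermediates are printed rounded off to 4 significant digits when written out — all arithmetic keeps full precision all the way through. A single rounding produces each reported number; the derived quantities are rebuilt starting from the weights at 250.0 lb of glass in exact precision (glass mass, the five compositions, the totals, the yield, ignition loss), as given in question or answer.
Oxide mass targets, per 250.0 lb frit:
  K2O: 25.10% × 250.0 = 62.75 lb
  Li2O: 0.9098% × 250.0 = 2.274 lb
  SiO2: 32.12% × 250.0 = 80.30 lb
  Al2O3: 24.24% × 250.0 = 60.60 lb
  B2O3: 17.63% × 250.0 = 44.08 lb
Sums-versus-targets review using the reported weights, relative to the basis at hand (each sum matches its target mass given rounding of the digits):
  K2O: 91.97·0.6823 = 62.75 lb (target 62.75 lb)
  Li2O: 30.49·0.07460 = 2.275 lb (target 2.274 lb)
  SiO2: 30.49·0.6349 + 61.24·0.9951 = 80.30 lb (target 80.30 lb)
  Al2O3: 80.15·0.6490 + 30.49·0.2754 + 61.24·0.003000 = 60.60 lb (target 60.60 lb)
  B2O3: 77.58·0.5681 = 44.07 lb (target 44.08 lb)
Mass balance on the glass: total batch − LOI = 250.0 lb (the targets, summed, come to 250.0 lb; versus the stated basis of 250.0 lb — differing by rounding only).
Batch total: Σ batch = 341.4 lb; LOI loss = Σ batch·LOI = 91.44 lb; yield: glass divided by total = 73.22%.

Batch per 250.0 lb frit:
  Aluminium hydroxide: 80.15 lb
  Potash: 91.97 lb
  Spodumene concentrate: 30.49 lb
  Quartz sand: 61.24 lb
  Orthoboric acid: 77.58 lb
Total batch = 341.4 lb; LOI loss = 91.44 lb; yield = 73.22%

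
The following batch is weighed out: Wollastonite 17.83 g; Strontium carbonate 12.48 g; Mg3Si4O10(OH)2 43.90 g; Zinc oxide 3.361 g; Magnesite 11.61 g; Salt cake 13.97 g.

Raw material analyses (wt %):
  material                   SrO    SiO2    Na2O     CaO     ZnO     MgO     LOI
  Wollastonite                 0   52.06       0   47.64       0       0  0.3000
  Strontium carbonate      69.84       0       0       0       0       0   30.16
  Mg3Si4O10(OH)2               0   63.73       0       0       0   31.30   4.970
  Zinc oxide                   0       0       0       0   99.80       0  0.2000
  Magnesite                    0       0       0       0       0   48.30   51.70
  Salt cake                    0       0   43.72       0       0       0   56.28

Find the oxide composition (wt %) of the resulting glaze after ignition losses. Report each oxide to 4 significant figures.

Glass mass = 83.28 g (batch 103.2 − LOI 19.87).
Composition: SrO 10.47%, SiO2 44.74%, Na2O 7.334%, CaO 10.20%, ZnO 4.028%, MgO 23.23%

Every computation runs at full precision from first step to last — the intermediate values are printed, rounded to 4 significant figures, as written. A single rounding finalizes each reported value. The derived quantities, which include ignition loss, the totals, the six compositions, glass mass, the yield, are re-derived at exact precision, exactly as shown in the problem or answer text, from the batch weights for 83.28 g of glass.
Mass of each oxide from the mix:
  SrO: 12.48·0.6984 = 8.716 g
  SiO2: 17.83·0.5206 + 43.90·0.6373 = 37.26 g
  Na2O: 13.97·0.4372 = 6.108 g
  CaO: 17.83·0.4764 = 8.494 g
  ZnO: 3.361·0.9980 = 3.354 g
  MgO: 43.90·0.3130 + 11.61·0.4830 = 19.35 g
LOI: 17.83·0.003000 + 12.48·0.3016 + 43.90·0.04970 + 3.361·0.002000 + 11.61·0.5170 + 13.97·0.5628 = 19.87 g
Net of LOI, the glass mass = 103.2 − 19.87 = 83.28 g (equal to the oxide-mass sum)
wt %: oxide over glass, times 100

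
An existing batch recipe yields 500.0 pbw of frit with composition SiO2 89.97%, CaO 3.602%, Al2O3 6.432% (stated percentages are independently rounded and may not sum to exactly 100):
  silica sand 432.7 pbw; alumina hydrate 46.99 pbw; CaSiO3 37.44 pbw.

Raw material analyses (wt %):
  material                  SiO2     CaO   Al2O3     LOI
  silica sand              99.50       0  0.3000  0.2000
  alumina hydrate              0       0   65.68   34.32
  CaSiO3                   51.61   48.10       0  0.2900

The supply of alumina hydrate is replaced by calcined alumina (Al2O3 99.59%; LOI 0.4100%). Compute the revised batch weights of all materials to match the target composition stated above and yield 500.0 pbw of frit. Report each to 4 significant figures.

Revised batch per 500.0 pbw frit:
  silica sand: 432.7 pbw
  calcined alumina: 30.99 pbw
  CaSiO3: 37.44 pbw
Total batch = 501.1 pbw; LOI loss = 1.101 pbw

Rounding to four significant figures governs every intermediate as shown; the working math holds full precision at all times — every reported result is rounded once only. All derived quantities (LOI, three oxide percentages, the totals, the yield, glass mass) are re-derived in full float precision from the batch weights for 500.0 pbw of glass, as written in the problem or the answer.
Target masses of each oxide per 500.0 pbw frit:
  SiO2: 89.97% × 500.0 = 449.8 pbw
  CaO: 3.602% × 500.0 = 18.01 pbw
  Al2O3: 6.432% × 500.0 = 32.16 pbw
Oxide-by-oxide audit from the weights as reported, on the stated basis (each sum matches its target mass inside rounding margins):
  SiO2: 432.7·0.9950 + 37.44·0.5161 = 449.9 pbw (target 449.8 pbw)
  CaO: 37.44·0.4810 = 18.01 pbw (target 18.01 pbw)
  Al2O3: 432.7·0.003000 + 30.99·0.9959 = 32.16 pbw (target 32.16 pbw)
Consistency of the glass mass: batch total minus LOI = 500.0 pbw (targets for the oxides total 500.0 pbw; versus the stated basis of 500.0 pbw — any gap is answer rounding).
Adding the batch up: Σ batch = 501.1 pbw; the LOI term Σ batch·LOI equals 1.101 pbw; yield: glass divided by total = 99.78%.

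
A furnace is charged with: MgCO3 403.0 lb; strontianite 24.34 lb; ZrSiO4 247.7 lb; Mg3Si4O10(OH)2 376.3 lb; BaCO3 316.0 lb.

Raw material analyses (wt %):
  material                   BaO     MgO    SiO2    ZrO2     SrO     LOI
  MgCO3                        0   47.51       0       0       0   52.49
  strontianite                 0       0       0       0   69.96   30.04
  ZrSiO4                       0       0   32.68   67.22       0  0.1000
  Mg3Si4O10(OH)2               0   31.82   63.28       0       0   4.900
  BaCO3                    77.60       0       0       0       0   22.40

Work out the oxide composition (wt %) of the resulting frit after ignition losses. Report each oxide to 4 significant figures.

Glass mass = 1059 lb (batch 1367 − LOI 308.3).
Composition: BaO 23.15%, MgO 29.39%, SiO2 30.13%, ZrO2 15.72%, SrO 1.608%

Full precision is held end to end — the intermediate values are shown rounded to four significant figures; each reported result is rounded only once; all derived quantities, which include LOI, the yield, totals, net glass mass, the five compositions, are carried at exact precision, as set out in the problem or answer text, from the weighed amounts per 1059 lb of glass.
Oxide-by-oxide delivered mass:
  BaO: 316.0·0.7760 = 245.2 lb
  MgO: 403.0·0.4751 + 376.3·0.3182 = 311.2 lb
  SiO2: 247.7·0.3268 + 376.3·0.6328 = 319.1 lb
  ZrO2: 247.7·0.6722 = 166.5 lb
  SrO: 24.34·0.6996 = 17.03 lb
LOI: 403.0·0.5249 + 24.34·0.3004 + 247.7·0.001000 + 376.3·0.04900 + 316.0·0.2240 = 308.3 lb
batch − LOI leaves glass = 1367 − 308.3 = 1059 lb (matching Σ of the oxides)
oxide / glass × 100 gives the wt %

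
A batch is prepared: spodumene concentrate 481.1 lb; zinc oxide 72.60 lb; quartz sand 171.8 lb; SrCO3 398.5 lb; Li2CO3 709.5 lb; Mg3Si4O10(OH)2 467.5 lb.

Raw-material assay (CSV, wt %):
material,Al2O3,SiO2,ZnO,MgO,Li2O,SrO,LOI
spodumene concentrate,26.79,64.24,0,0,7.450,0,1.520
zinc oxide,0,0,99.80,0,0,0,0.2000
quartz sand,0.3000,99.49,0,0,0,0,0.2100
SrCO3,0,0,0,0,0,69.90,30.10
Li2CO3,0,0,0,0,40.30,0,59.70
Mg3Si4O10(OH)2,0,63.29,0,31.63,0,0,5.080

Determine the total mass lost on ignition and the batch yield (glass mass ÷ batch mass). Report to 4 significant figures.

LOI loss = 575.1 lb; glass = 1726 lb; yield = 75.01%

Mid-chain values are shown with 4-significant-digit rounding as written; the working math holds full float precision throughout. Every reported figure takes a single rounding. All derived quantities, which include the totals, the yield, the six compositions, LOI, glass mass, are computed in full float precision, as given in either problem or answer, starting from the weights on 1726 lb of glass.
Per-material ignition loss:
  spodumene concentrate: 481.1 × 0.01520 = 7.313 lb
  zinc oxide: 72.60 × 0.002000 = 0.1452 lb
  quartz sand: 171.8 × 0.002100 = 0.3608 lb
  SrCO3: 398.5 × 0.3010 = 119.9 lb
  Li2CO3: 709.5 × 0.5970 = 423.6 lb
  Mg3Si4O10(OH)2: 467.5 × 0.05080 = 23.75 lb
Total LOI = 575.1 lb
Glass = batch − LOI = 2301 − 575.1 = 1726 lb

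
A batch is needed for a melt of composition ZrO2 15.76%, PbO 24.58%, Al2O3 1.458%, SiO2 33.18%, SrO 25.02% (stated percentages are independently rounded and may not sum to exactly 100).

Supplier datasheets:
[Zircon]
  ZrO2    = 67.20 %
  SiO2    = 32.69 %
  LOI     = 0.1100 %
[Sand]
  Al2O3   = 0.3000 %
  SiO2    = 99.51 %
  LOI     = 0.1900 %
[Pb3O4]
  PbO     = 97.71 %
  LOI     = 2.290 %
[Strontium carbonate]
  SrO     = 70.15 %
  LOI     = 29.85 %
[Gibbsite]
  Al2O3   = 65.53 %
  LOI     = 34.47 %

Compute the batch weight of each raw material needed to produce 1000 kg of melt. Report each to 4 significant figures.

Batch per 1000 kg melt:
  Zircon: 234.5 kg
  Sand: 256.4 kg
  Pb3O4: 251.6 kg
  Strontium carbonate: 356.7 kg
  Gibbsite: 21.08 kg
Total batch = 1120 kg; LOI loss = 120.2 kg; yield = 89.27%

Working values are shown with 4-significant-figure rounding across the worked steps. The working math maintains full float precision in all steps — each reported number is rounded exactly once; the derived quantities (LOI, the five compositions, the yield, glass mass, totals) are carried from the batch weights at 1000 kg of glass in full float precision, exactly as shown in the question or the answer.
Target masses of each oxide per 1000 kg melt:
  ZrO2: 15.76% × 1000 = 157.6 kg
  PbO: 24.58% × 1000 = 245.8 kg
  Al2O3: 1.458% × 1000 = 14.58 kg
  SiO2: 33.18% × 1000 = 331.8 kg
  SrO: 25.02% × 1000 = 250.2 kg
A balance pass over the oxides, using the reported weights, under the basis named above (sum by sum, the targets are met exact up to rounding of places):
  ZrO2: 234.5·0.6720 = 157.6 kg (target 157.6 kg)
  PbO: 251.6·0.9771 = 245.8 kg (target 245.8 kg)
  Al2O3: 256.4·0.003000 + 21.08·0.6553 = 14.58 kg (target 14.58 kg)
  SiO2: 234.5·0.3269 + 256.4·0.9951 = 331.8 kg (target 331.8 kg)
  SrO: 356.7·0.7015 = 250.2 kg (target 250.2 kg)
Glass-mass closure: Σ batch − LOI loss = 1000 kg (the targets, summed, come to 1000 kg; against the stated basis, 1000 kg — any gap is answer rounding).
Summing the batch: Σ batch = 1120 kg; ignition loss, Σ(batch × LOI) = 120.2 kg; glass ÷ batch gives a yield of 89.27%.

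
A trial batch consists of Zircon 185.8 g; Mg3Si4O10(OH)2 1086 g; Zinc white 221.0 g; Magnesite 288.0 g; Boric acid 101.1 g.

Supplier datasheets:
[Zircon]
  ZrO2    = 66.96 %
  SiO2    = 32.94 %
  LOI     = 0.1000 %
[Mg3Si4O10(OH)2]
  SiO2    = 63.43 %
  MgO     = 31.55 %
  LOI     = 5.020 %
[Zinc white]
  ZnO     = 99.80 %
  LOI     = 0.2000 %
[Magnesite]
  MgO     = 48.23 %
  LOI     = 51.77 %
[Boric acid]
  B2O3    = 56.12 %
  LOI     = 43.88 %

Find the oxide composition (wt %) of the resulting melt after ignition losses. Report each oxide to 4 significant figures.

Glass mass = 1633 g (batch 1882 − LOI 248.6).
Composition: ZrO2 7.617%, SiO2 45.92%, B2O3 3.474%, MgO 29.48%, ZnO 13.50%

Every computation maintains exact precision through the solve — mid-chain values are displayed (rounded to four significant digits) when written out — exactly one rounding lands on each reported figure; the derived quantities (the five compositions, the totals, LOI, yield, glass mass) are recomputed from the weighed amounts at 1633 g of glass in exact precision as given in the problem or answer text.
What the batch supplies per oxide:
  ZrO2: 185.8·0.6696 = 124.4 g
  SiO2: 185.8·0.3294 + 1086·0.6343 = 750.1 g
  B2O3: 101.1·0.5612 = 56.74 g
  MgO: 1086·0.3155 + 288.0·0.4823 = 481.5 g
  ZnO: 221.0·0.9980 = 220.6 g
LOI: 185.8·0.001000 + 1086·0.05020 + 221.0·0.002000 + 288.0·0.5177 + 101.1·0.4388 = 248.6 g
Glass = total batch minus LOI = 1882 − 248.6 = 1633 g (= the summed oxide contributions)
each wt % is 100 × oxide ÷ glass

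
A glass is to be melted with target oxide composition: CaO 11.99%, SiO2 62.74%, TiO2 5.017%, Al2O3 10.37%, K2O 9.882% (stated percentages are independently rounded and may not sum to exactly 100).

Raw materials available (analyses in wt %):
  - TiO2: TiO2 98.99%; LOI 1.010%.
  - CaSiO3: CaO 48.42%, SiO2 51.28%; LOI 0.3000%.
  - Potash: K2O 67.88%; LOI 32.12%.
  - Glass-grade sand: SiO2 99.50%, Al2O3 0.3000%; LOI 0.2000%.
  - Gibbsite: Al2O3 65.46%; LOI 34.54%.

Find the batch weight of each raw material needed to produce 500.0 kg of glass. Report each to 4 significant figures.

Batch per 500.0 kg glass:
  TiO2: 25.34 kg
  CaSiO3: 123.8 kg
  Potash: 72.79 kg
  Glass-grade sand: 251.5 kg
  Gibbsite: 78.06 kg
Total batch = 551.5 kg; LOI loss = 51.47 kg; yield = 90.67%

Intermediates are displayed (rounded to four significant digits) in the printout. Every computation carries full precision throughout — a single rounding produces each reported number; the derived quantities are computed at exact precision (ignition loss, glass mass, totals, five oxide percentages, the yield) starting from the weights per 500.0 kg of glass, as quoted within the problem or the answer.
The oxide mass targets at 500.0 kg glass:
  CaO: 11.99% × 500.0 = 59.95 kg
  SiO2: 62.74% × 500.0 = 313.7 kg
  TiO2: 5.017% × 500.0 = 25.08 kg
  Al2O3: 10.37% × 500.0 = 51.85 kg
  K2O: 9.882% × 500.0 = 49.41 kg
Oxide-by-oxide audit with the batch weights as given, per the basis as stated (target by target, the sums agree exact up to rounding of places):
  CaO: 123.8·0.4842 = 59.94 kg (target 59.95 kg)
  SiO2: 123.8·0.5128 + 251.5·0.9950 = 313.7 kg (target 313.7 kg)
  TiO2: 25.34·0.9899 = 25.08 kg (target 25.08 kg)
  Al2O3: 251.5·0.003000 + 78.06·0.6546 = 51.85 kg (target 51.85 kg)
  K2O: 72.79·0.6788 = 49.41 kg (target 49.41 kg)
The glass-mass cross-check: the batch minus its LOI: 500.0 kg (per-oxide target masses sum to 500.0 kg; the stated basis being 500.0 kg — rounding explains the deltas).
Adding the batch up: Σ batch = 551.5 kg; loss to ignition Σ batch·LOI = 51.47 kg; the yield ratio, glass ÷ batch: 90.67%.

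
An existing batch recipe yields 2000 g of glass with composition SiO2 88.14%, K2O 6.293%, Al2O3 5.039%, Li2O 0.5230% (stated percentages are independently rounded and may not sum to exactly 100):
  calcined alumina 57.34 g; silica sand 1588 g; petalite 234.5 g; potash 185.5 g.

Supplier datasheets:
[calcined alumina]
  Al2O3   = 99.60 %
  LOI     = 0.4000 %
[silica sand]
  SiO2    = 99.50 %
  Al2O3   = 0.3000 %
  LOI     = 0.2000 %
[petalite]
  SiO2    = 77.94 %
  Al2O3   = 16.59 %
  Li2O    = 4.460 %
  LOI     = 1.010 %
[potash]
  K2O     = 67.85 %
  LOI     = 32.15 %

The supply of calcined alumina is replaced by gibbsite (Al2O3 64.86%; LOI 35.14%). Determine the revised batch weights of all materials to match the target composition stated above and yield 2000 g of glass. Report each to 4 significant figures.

Revised batch per 2000 g glass:
  gibbsite: 88.05 g
  silica sand: 1588 g
  petalite: 234.5 g
  potash: 185.5 g
Total batch = 2096 g; LOI loss = 96.12 g

All internal work holds full precision from first step to last; values along the way appear (rounded to 4 significant figures) in the printout; every reported value takes exactly one rounding; the derived quantities, including LOI, totals, glass mass, yield, four oxide percentages, are rebuilt from the weighed amounts per 2000 g of glass in full float precision, exactly as printed in either problem or answer.
Oxide-by-oxide targets in 2000 g glass:
  SiO2: 88.14% × 2000 = 1763 g
  K2O: 6.293% × 2000 = 125.9 g
  Al2O3: 5.039% × 2000 = 100.8 g
  Li2O: 0.5230% × 2000 = 10.46 g
Sums-versus-targets review applying the batch weights above, against the basis in use (every target is met by its sum up to rounding of the answer):
  SiO2: 1588·0.9950 + 234.5·0.7794 = 1763 g (target 1763 g)
  K2O: 185.5·0.6785 = 125.9 g (target 125.9 g)
  Al2O3: 88.05·0.6486 + 1588·0.003000 + 234.5·0.1659 = 100.8 g (target 100.8 g)
  Li2O: 234.5·0.04460 = 10.46 g (target 10.46 g)
Auditing the glass mass value: Σ batch − LOI loss = 2000 g (the targets, summed, come to 2000 g; the stated basis being 2000 g — any gap is answer rounding).
Summing the batch: Σ batch = 2096 g; LOI removed, Σ of batch·LOI: 96.12 g; glass ÷ batch gives a yield of 95.41%.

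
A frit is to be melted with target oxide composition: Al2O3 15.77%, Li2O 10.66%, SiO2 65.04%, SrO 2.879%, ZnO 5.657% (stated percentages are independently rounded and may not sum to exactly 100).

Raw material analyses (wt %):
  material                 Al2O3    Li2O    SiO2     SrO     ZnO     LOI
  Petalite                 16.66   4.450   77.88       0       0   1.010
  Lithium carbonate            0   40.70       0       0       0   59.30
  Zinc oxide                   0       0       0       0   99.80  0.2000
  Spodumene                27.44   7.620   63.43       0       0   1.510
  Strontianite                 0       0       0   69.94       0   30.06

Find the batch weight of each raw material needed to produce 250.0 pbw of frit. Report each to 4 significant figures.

Values along the way appear, rounded to 4 significant figures, across the worked steps; exact precision is carried throughout. A single rounding yields each reported result; derived quantities, including the totals, glass mass, the yield, LOI, the five compositions, are carried using the weight values per 250.0 pbw of glass in exact precision, as given in either problem or answer.
Per-oxide target masses for 250.0 pbw frit:
  Al2O3: 15.77% × 250.0 = 39.42 pbw
  Li2O: 10.66% × 250.0 = 26.65 pbw
  SiO2: 65.04% × 250.0 = 162.6 pbw
  SrO: 2.879% × 250.0 = 7.198 pbw
  ZnO: 5.657% × 250.0 = 14.14 pbw
A balance pass over the oxides, per the reported batch figures, against the basis in use (target by target, the sums agree once rounding is allowed for):
  Al2O3: 181.5·0.1666 + 33.46·0.2744 = 39.42 pbw (target 39.42 pbw)
  Li2O: 181.5·0.04450 + 39.37·0.4070 + 33.46·0.07620 = 26.65 pbw (target 26.65 pbw)
  SiO2: 181.5·0.7788 + 33.46·0.6343 = 162.6 pbw (target 162.6 pbw)
  SrO: 10.29·0.6994 = 7.197 pbw (target 7.198 pbw)
  ZnO: 14.17·0.9980 = 14.14 pbw (target 14.14 pbw)
Glass-mass sanity pass: Σ batch − LOI loss = 250.0 pbw (per-oxide target masses sum to 250.0 pbw; versus the stated basis of 250.0 pbw — differing by rounding only).
Batch total: Σ batch = 278.8 pbw; loss to ignition Σ batch·LOI = 28.81 pbw; yield, glass over the total, = 89.67%.

Batch per 250.0 pbw frit:
  Petalite: 181.5 pbw
  Lithium carbonate: 39.37 pbw
  Zinc oxide: 14.17 pbw
  Spodumene: 33.46 pbw
  Strontianite: 10.29 pbw
Total batch = 278.8 pbw; LOI loss = 28.81 pbw; yield = 89.67%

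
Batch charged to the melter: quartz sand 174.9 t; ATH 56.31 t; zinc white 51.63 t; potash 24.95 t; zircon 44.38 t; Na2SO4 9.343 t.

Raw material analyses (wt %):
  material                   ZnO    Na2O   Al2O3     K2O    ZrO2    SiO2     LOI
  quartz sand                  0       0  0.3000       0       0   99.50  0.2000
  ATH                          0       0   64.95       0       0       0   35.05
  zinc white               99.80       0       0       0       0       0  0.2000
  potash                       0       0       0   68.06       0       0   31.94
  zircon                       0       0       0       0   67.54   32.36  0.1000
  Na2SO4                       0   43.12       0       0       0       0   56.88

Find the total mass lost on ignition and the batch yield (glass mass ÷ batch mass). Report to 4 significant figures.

Full precision is maintained throughout; the intermediate values are printed, rounded to 4 significant digits, as written. A single rounding completes each reported result. All derived quantities are carried from the weighed amounts per 328.0 t of glass at exact precision (ignition loss, totals, yield, six oxide percentages, net glass mass), as given in either problem or answer.
Loss on ignition, line by line:
  quartz sand: 174.9 × 0.002000 = 0.3498 t
  ATH: 56.31 × 0.3505 = 19.74 t
  zinc white: 51.63 × 0.002000 = 0.1033 t
  potash: 24.95 × 0.3194 = 7.969 t
  zircon: 44.38 × 0.001000 = 0.04438 t
  Na2SO4: 9.343 × 0.5688 = 5.314 t
Total LOI = 33.52 t
Glass = batch − LOI = 361.5 − 33.52 = 328.0 t

LOI loss = 33.52 t; glass = 328.0 t; yield = 90.73%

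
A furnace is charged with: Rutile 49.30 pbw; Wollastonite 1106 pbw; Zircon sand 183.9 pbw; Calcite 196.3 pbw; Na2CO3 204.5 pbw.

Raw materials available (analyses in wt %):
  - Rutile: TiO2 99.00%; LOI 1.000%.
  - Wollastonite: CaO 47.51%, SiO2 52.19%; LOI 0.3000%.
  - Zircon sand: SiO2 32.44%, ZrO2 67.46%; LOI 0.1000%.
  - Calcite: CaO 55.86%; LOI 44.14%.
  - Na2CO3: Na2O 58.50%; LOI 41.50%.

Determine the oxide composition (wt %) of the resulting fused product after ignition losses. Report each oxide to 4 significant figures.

Glass mass = 1564 pbw (batch 1740 − LOI 175.5).
Composition: CaO 40.60%, SiO2 40.71%, Na2O 7.647%, ZrO2 7.930%, TiO2 3.120%

The intermediate values are displayed, with 4-significant-digit rounding, at each printed step — the whole derivation maintains full float precision end to end. Every reported value takes just one rounding; the derived quantities (ignition loss, the totals, the five compositions, glass mass, yield) are rebuilt from the weighed amounts for 1564 pbw of glass in exact precision exactly as printed in either problem or answer.
Mass of each oxide from the mix:
  CaO: 1106·0.4751 + 196.3·0.5586 = 635.1 pbw
  SiO2: 1106·0.5219 + 183.9·0.3244 = 636.9 pbw
  Na2O: 204.5·0.5850 = 119.6 pbw
  ZrO2: 183.9·0.6746 = 124.1 pbw
  TiO2: 49.30·0.9900 = 48.81 pbw
LOI: 49.30·0.01000 + 1106·0.003000 + 183.9·0.001000 + 196.3·0.4414 + 204.5·0.4150 = 175.5 pbw
batch − LOI leaves glass = 1740 − 175.5 = 1564 pbw (equal to the oxide-mass sum)
percent share: oxide ÷ glass, ×100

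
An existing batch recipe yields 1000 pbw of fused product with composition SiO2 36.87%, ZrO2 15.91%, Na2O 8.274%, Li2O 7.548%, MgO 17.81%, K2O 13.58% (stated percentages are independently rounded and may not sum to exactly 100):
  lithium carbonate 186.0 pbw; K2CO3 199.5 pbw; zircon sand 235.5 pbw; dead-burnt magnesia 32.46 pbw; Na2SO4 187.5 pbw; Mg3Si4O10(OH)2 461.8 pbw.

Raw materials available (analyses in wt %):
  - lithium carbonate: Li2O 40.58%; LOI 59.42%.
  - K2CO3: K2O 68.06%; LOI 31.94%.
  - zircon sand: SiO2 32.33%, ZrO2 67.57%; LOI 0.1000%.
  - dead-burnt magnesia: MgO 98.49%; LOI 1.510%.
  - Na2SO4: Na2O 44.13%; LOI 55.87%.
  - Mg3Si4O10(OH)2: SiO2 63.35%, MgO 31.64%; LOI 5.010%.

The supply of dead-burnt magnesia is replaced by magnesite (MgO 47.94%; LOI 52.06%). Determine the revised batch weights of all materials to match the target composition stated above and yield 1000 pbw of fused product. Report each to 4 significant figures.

Revised batch per 1000 pbw fused product:
  lithium carbonate: 186.0 pbw
  K2CO3: 199.5 pbw
  zircon sand: 235.5 pbw
  magnesite: 66.70 pbw
  Na2SO4: 187.5 pbw
  Mg3Si4O10(OH)2: 461.8 pbw
Total batch = 1337 pbw; LOI loss = 337.1 pbw

The intermediate values are shown (rounded to 4 significant digits) within the worked lines — all internal work holds full float precision throughout; each reported result undergoes a single rounding; the derived quantities (ignition loss, the six compositions, the totals, glass mass, the yield) are rebuilt starting from the weights on 1000 pbw of glass in full precision, as written in problem or answer.
Target masses of each oxide per 1000 pbw fused product:
  SiO2: 36.87% × 1000 = 368.7 pbw
  ZrO2: 15.91% × 1000 = 159.1 pbw
  Na2O: 8.274% × 1000 = 82.74 pbw
  Li2O: 7.548% × 1000 = 75.48 pbw
  MgO: 17.81% × 1000 = 178.1 pbw
  K2O: 13.58% × 1000 = 135.8 pbw
Mass-balance tally per oxide given the weights on record, versus the basis set out (target by target, the sums agree modulo rounding of the values):
  SiO2: 235.5·0.3233 + 461.8·0.6335 = 368.7 pbw (target 368.7 pbw)
  ZrO2: 235.5·0.6757 = 159.1 pbw (target 159.1 pbw)
  Na2O: 187.5·0.4413 = 82.74 pbw (target 82.74 pbw)
  Li2O: 186.0·0.4058 = 75.48 pbw (target 75.48 pbw)
  MgO: 66.70·0.4794 + 461.8·0.3164 = 178.1 pbw (target 178.1 pbw)
  K2O: 199.5·0.6806 = 135.8 pbw (target 135.8 pbw)
The glass-mass cross-check: total charge less LOI = 999.9 pbw (per-oxide target masses sum to 999.9 pbw; with the basis standing at 1000 pbw — rounding explains the deltas).
Batch grand total — Σ batch = 1337 pbw; LOI removed, Σ of batch·LOI: 337.1 pbw; glass ÷ batch gives a yield of 74.79%.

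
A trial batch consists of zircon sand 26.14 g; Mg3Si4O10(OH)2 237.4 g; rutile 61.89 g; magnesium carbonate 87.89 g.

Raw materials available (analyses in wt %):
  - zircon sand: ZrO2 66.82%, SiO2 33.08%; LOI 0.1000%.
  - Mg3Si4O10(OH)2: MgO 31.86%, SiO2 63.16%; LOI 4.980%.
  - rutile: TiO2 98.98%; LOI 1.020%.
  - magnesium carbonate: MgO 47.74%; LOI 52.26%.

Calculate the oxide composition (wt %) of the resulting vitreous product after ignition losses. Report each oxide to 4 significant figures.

Glass mass = 354.9 g (batch 413.3 − LOI 58.41).
Composition: MgO 33.13%, ZrO2 4.921%, TiO2 17.26%, SiO2 44.68%

Every computation runs at exact precision at all times; intermediates are shown rounded to four significant digits across the worked steps. Every reported result takes just one rounding; the derived quantities (the yield, glass mass, the totals, four oxide percentages, LOI) are re-derived from the weighed amounts on 354.9 g of glass in full precision as given in the problem or answer text.
Delivered oxide masses:
  MgO: 237.4·0.3186 + 87.89·0.4774 = 117.6 g
  ZrO2: 26.14·0.6682 = 17.47 g
  TiO2: 61.89·0.9898 = 61.26 g
  SiO2: 26.14·0.3308 + 237.4·0.6316 = 158.6 g
LOI: 26.14·0.001000 + 237.4·0.04980 + 61.89·0.01020 + 87.89·0.5226 = 58.41 g
Resulting glass, batch − LOI: 413.3 − 58.41 = 354.9 g (= the summed oxide contributions)
wt % = 100 × oxide mass / glass mass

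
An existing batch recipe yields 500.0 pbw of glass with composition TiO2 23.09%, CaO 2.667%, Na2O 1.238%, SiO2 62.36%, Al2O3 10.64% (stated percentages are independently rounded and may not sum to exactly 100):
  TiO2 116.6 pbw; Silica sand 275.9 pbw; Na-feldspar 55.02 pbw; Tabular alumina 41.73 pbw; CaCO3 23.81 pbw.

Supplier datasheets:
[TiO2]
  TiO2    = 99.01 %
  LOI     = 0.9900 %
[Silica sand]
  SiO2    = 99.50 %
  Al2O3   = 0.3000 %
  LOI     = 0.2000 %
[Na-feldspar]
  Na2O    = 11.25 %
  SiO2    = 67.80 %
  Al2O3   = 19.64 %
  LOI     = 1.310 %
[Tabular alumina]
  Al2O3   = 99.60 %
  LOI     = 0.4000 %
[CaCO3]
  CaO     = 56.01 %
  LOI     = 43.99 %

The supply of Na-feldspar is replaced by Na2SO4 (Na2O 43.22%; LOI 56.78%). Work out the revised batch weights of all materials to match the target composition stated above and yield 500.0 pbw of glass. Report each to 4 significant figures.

Values along the way are printed, rounded to four significant figures, on the page; full precision is maintained end to end — a single rounding completes every reported value; all derived quantities are recomputed in full float precision (LOI, totals, net glass mass, yield, five oxide percentages) from the batch weights at 500.0 pbw of glass as given in problem or answer.
Per-oxide target masses for 500.0 pbw glass:
  TiO2: 23.09% × 500.0 = 115.4 pbw
  CaO: 2.667% × 500.0 = 13.34 pbw
  Na2O: 1.238% × 500.0 = 6.190 pbw
  SiO2: 62.36% × 500.0 = 311.8 pbw
  Al2O3: 10.64% × 500.0 = 53.20 pbw
Balance tally, oxide-wise, from the weights as reported, against the basis in use (every target is met by its sum up to rounding of the answer):
  TiO2: 116.6·0.9901 = 115.4 pbw (target 115.4 pbw)
  CaO: 23.81·0.5601 = 13.34 pbw (target 13.34 pbw)
  Na2O: 14.32·0.4322 = 6.189 pbw (target 6.190 pbw)
  SiO2: 313.4·0.9950 = 311.8 pbw (target 311.8 pbw)
  Al2O3: 313.4·0.003000 + 52.47·0.9960 = 53.20 pbw (target 53.20 pbw)
Mass balance on the glass: net batch after ignition = 500.0 pbw (summing oxide targets gives 500.0 pbw; against the stated basis, 500.0 pbw — gaps are rounding artifacts).
Total batch = Σ batch = 520.6 pbw; LOI loss = Σ batch·LOI = 20.60 pbw; glass ÷ batch gives a yield of 96.04%.

Revised batch per 500.0 pbw glass:
  TiO2: 116.6 pbw
  Silica sand: 313.4 pbw
  Na2SO4: 14.32 pbw
  Tabular alumina: 52.47 pbw
  CaCO3: 23.81 pbw
Total batch = 520.6 pbw; LOI loss = 20.60 pbw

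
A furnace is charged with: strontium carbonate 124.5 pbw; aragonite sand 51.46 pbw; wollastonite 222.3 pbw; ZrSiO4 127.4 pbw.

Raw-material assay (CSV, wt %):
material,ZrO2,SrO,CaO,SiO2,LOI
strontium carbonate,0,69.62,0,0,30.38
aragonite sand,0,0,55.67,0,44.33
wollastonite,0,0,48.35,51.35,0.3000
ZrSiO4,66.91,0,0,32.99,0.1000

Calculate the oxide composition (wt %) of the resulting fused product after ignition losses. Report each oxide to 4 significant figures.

Glass mass = 464.2 pbw (batch 525.7 − LOI 61.43).
Composition: ZrO2 18.36%, SrO 18.67%, CaO 29.32%, SiO2 33.64%

Rounding to 4 significant figures applies to each in-between result as printed; each numeric step holds full float precision all the way through; every reported value includes exactly one rounding — derived quantities (the yield, totals, four oxide percentages, ignition loss, net glass mass) are computed in full precision starting from the weights on 464.2 pbw of glass as given in the question or the answer.
Per-oxide mass from batch:
  ZrO2: 127.4·0.6691 = 85.24 pbw
  SrO: 124.5·0.6962 = 86.68 pbw
  CaO: 51.46·0.5567 + 222.3·0.4835 = 136.1 pbw
  SiO2: 222.3·0.5135 + 127.4·0.3299 = 156.2 pbw
LOI: 124.5·0.3038 + 51.46·0.4433 + 222.3·0.003000 + 127.4·0.001000 = 61.43 pbw
Glass = total batch minus LOI = 525.7 − 61.43 = 464.2 pbw (equal to the oxide-mass sum)
wt % = 100 × oxide mass / glass mass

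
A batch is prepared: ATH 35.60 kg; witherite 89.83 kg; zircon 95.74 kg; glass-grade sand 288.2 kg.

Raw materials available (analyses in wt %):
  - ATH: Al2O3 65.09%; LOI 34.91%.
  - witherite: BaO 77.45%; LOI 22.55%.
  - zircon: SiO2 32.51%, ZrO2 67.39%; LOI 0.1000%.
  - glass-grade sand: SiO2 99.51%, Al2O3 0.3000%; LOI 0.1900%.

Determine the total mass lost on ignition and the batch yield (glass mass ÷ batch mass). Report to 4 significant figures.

LOI loss = 33.33 kg; glass = 476.0 kg; yield = 93.46%

Working values are printed rounded to 4 significant digits within the worked lines. Exact precision is maintained at all times; exactly one rounding goes into every reported figure. All derived quantities (LOI, the four compositions, totals, yield, glass mass) are computed in full precision starting from the weights for 476.0 kg of glass as given in the question or the answer.
Loss on ignition, line by line:
  ATH: 35.60 × 0.3491 = 12.43 kg
  witherite: 89.83 × 0.2255 = 20.26 kg
  zircon: 95.74 × 0.001000 = 0.09574 kg
  glass-grade sand: 288.2 × 0.001900 = 0.5476 kg
Total LOI = 33.33 kg
Glass = batch − LOI = 509.4 − 33.33 = 476.0 kg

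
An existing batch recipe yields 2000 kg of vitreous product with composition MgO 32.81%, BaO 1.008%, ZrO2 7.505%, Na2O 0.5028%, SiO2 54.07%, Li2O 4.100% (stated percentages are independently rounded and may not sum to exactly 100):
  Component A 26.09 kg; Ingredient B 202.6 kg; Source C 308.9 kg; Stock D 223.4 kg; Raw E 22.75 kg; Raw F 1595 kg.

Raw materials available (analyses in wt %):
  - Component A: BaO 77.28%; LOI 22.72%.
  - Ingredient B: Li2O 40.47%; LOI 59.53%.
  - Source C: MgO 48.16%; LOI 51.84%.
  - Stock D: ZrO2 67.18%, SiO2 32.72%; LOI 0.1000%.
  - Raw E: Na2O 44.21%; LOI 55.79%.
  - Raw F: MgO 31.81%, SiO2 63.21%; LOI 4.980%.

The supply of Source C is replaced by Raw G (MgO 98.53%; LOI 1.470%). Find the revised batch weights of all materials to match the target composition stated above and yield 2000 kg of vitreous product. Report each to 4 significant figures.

Values along the way are printed (rounded to four significant figures) in the printout. The working math carries exact precision end to end; every reported number includes exactly one rounding — all derived quantities are re-derived from the batch weights on 2000 kg of glass at full float precision (net glass mass, ignition loss, the yield, the totals, six oxide percentages) exactly as shown in the problem or the answer.
Target masses of each oxide per 2000 kg vitreous product:
  MgO: 32.81% × 2000 = 656.2 kg
  BaO: 1.008% × 2000 = 20.16 kg
  ZrO2: 7.505% × 2000 = 150.1 kg
  Na2O: 0.5028% × 2000 = 10.06 kg
  SiO2: 54.07% × 2000 = 1081 kg
  Li2O: 4.100% × 2000 = 82.00 kg
Mass-balance tally per oxide working from each reported weight, relative to the basis at hand (summed amounts equal target values modulo rounding of the values):
  MgO: 151.0·0.9853 + 1595·0.3181 = 656.1 kg (target 656.2 kg)
  BaO: 26.09·0.7728 = 20.16 kg (target 20.16 kg)
  ZrO2: 223.4·0.6718 = 150.1 kg (target 150.1 kg)
  Na2O: 22.75·0.4421 = 10.06 kg (target 10.06 kg)
  SiO2: 223.4·0.3272 + 1595·0.6321 = 1081 kg (target 1081 kg)
  Li2O: 202.6·0.4047 = 81.99 kg (target 82.00 kg)
Consistency of the glass mass: Σ batch − LOI loss = 2000 kg (the targets, summed, come to 2000 kg; with the basis standing at 2000 kg — a pure rounding effect).
Whole-batch sum: Σ batch = 2221 kg; the LOI term Σ batch·LOI equals 221.1 kg; yield: glass divided by total = 90.04%.

Revised batch per 2000 kg vitreous product:
  Component A: 26.09 kg
  Ingredient B: 202.6 kg
  Raw G: 151.0 kg
  Stock D: 223.4 kg
  Raw E: 22.75 kg
  Raw F: 1595 kg
Total batch = 2221 kg; LOI loss = 221.1 kg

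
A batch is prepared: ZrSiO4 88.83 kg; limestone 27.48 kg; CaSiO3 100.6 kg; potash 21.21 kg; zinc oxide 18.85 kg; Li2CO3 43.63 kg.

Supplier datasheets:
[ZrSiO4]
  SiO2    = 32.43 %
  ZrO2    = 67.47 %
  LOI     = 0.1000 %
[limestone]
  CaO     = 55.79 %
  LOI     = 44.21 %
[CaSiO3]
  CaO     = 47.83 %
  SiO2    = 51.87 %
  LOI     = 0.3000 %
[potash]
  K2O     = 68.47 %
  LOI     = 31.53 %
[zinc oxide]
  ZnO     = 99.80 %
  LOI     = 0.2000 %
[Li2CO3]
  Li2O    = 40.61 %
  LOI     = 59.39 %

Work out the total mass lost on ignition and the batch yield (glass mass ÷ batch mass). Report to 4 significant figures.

All arithmetic carries full float precision in every operation — in-progress results are shown rounded off to 4 significant figures in the working — exactly one rounding is applied to every reported number; all derived quantities (the six compositions, glass mass, totals, the yield, ignition loss) are computed using the weight values at 255.4 kg of glass in full float precision, as written in question or answer.
Per-material ignition loss:
  ZrSiO4: 88.83 × 0.001000 = 0.08883 kg
  limestone: 27.48 × 0.4421 = 12.15 kg
  CaSiO3: 100.6 × 0.003000 = 0.3018 kg
  potash: 21.21 × 0.3153 = 6.688 kg
  zinc oxide: 18.85 × 0.002000 = 0.03770 kg
  Li2CO3: 43.63 × 0.5939 = 25.91 kg
Total LOI = 45.18 kg
Glass = batch − LOI = 300.6 − 45.18 = 255.4 kg

LOI loss = 45.18 kg; glass = 255.4 kg; yield = 84.97%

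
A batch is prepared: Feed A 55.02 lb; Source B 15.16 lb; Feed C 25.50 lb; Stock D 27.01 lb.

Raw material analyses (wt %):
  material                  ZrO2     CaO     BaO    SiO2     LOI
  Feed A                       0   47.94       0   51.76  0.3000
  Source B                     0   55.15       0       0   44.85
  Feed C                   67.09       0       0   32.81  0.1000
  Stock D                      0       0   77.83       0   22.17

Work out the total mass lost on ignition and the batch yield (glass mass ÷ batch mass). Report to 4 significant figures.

LOI loss = 12.98 lb; glass = 109.7 lb; yield = 89.42%

All arithmetic carries full float precision throughout — in-progress results are displayed, with 4-significant-digit rounding, across the worked steps — every reported result is rounded once only — all derived quantities are computed in exact precision (ignition loss, totals, the four compositions, yield, net glass mass) from the weighed amounts at 109.7 lb of glass, precisely as stated by problem or answer.
Each material's LOI contribution:
  Feed A: 55.02 × 0.003000 = 0.1651 lb
  Source B: 15.16 × 0.4485 = 6.799 lb
  Feed C: 25.50 × 0.001000 = 0.02550 lb
  Stock D: 27.01 × 0.2217 = 5.988 lb
Total LOI = 12.98 lb
Glass = batch − LOI = 122.7 − 12.98 = 109.7 lb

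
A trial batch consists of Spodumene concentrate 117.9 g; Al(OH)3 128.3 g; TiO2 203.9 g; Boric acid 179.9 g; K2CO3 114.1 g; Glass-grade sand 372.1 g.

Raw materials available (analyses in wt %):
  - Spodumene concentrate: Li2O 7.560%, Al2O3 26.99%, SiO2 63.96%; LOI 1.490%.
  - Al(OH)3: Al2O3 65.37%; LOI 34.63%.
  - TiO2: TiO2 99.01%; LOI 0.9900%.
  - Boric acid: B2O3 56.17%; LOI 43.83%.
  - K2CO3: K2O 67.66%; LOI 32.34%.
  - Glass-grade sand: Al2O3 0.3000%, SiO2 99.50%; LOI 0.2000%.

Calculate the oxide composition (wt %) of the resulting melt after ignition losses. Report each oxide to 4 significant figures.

Intermediates are printed rounded to 4 significant figures at each printed step; each numeric step maintains full float precision throughout. Every reported number takes exactly one rounding; the derived quantities, which include glass mass, six oxide percentages, LOI, yield, the totals, are carried in full precision, precisely as stated by the problem or the answer, starting from the weights for 951.5 g of glass.
What the batch supplies per oxide:
  TiO2: 203.9·0.9901 = 201.9 g
  Li2O: 117.9·0.07560 = 8.913 g
  Al2O3: 117.9·0.2699 + 128.3·0.6537 + 372.1·0.003000 = 116.8 g
  B2O3: 179.9·0.5617 = 101.0 g
  K2O: 114.1·0.6766 = 77.20 g
  SiO2: 117.9·0.6396 + 372.1·0.9950 = 445.6 g
LOI: 117.9·0.01490 + 128.3·0.3463 + 203.9·0.009900 + 179.9·0.4383 + 114.1·0.3234 + 372.1·0.002000 = 164.7 g
Glass = total batch minus LOI = 1116 − 164.7 = 951.5 g (consistent with Σ oxide mass)
each oxide over glass, ×100, is wt %

Glass mass = 951.5 g (batch 1116 − LOI 164.7).
Composition: TiO2 21.22%, Li2O 0.9368%, Al2O3 12.28%, B2O3 10.62%, K2O 8.114%, SiO2 46.84%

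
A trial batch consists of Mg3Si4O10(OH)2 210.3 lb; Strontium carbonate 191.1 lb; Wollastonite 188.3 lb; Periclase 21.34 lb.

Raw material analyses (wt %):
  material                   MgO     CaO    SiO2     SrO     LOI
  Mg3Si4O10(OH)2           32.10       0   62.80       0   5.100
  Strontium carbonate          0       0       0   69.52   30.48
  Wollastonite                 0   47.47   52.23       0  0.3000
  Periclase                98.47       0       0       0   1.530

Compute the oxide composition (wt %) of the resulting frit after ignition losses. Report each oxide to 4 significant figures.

Glass mass = 541.2 lb (batch 611.0 − LOI 69.86).
Composition: MgO 16.36%, CaO 16.52%, SiO2 42.58%, SrO 24.55%

The whole derivation keeps full float precision at each step — working values are displayed (rounded to four significant figures) when written out; every reported figure is rounded only once; derived quantities (totals, LOI, net glass mass, the yield, the four compositions) are rebuilt at full precision using the weight values at 541.2 lb of glass as set out in the problem or answer text.
What the batch supplies per oxide:
  MgO: 210.3·0.3210 + 21.34·0.9847 = 88.52 lb
  CaO: 188.3·0.4747 = 89.39 lb
  SiO2: 210.3·0.6280 + 188.3·0.5223 = 230.4 lb
  SrO: 191.1·0.6952 = 132.9 lb
LOI: 210.3·0.05100 + 191.1·0.3048 + 188.3·0.003000 + 21.34·0.01530 = 69.86 lb
batch − LOI leaves glass = 611.0 − 69.86 = 541.2 lb (consistent with Σ oxide mass)
wt %: oxide over glass, times 100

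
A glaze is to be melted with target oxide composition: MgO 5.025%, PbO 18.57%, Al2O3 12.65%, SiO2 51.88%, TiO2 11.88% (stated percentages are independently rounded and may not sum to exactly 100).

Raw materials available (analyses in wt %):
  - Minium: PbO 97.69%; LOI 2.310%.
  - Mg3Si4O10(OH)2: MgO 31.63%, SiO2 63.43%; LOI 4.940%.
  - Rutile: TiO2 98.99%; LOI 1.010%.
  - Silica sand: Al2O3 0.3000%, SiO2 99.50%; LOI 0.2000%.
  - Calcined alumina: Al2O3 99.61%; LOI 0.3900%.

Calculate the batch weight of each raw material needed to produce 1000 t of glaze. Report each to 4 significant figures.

Batch per 1000 t glaze:
  Minium: 190.1 t
  Mg3Si4O10(OH)2: 158.9 t
  Rutile: 120.0 t
  Silica sand: 420.1 t
  Calcined alumina: 125.7 t
Total batch = 1015 t; LOI loss = 14.78 t; yield = 98.54%

The working math holds full float precision from first step to last — values along the way appear, rounded to 4 significant figures, at each printed step. A single rounding produces each reported value. All derived quantities (totals, net glass mass, LOI, the five compositions, yield) are rebuilt from the batch weights per 1000 t of glass at exact precision, as quoted within question or answer.
Target masses of each oxide per 1000 t glaze:
  MgO: 5.025% × 1000 = 50.25 t
  PbO: 18.57% × 1000 = 185.7 t
  Al2O3: 12.65% × 1000 = 126.5 t
  SiO2: 51.88% × 1000 = 518.8 t
  TiO2: 11.88% × 1000 = 118.8 t
Balance tally, oxide-wise, working from each reported weight, on the stated basis (oxide sums agree with the targets within answer rounding):
  MgO: 158.9·0.3163 = 50.26 t (target 50.25 t)
  PbO: 190.1·0.9769 = 185.7 t (target 185.7 t)
  Al2O3: 420.1·0.003000 + 125.7·0.9961 = 126.5 t (target 126.5 t)
  SiO2: 158.9·0.6343 + 420.1·0.9950 = 518.8 t (target 518.8 t)
  TiO2: 120.0·0.9899 = 118.8 t (target 118.8 t)
Auditing the glass mass value: the batch minus its LOI: 1000 t (the Σ of target masses is 1000 t; the stated basis being 1000 t — gaps are rounding artifacts).
Adding the batch up: Σ batch = 1015 t; LOI removed, Σ of batch·LOI: 14.78 t; yield, glass over the total, = 98.54%.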